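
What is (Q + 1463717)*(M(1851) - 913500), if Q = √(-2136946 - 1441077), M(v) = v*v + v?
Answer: 3680592509784 + 2514552*I*√3578023 ≈ 3.6806e+12 + 4.7564e+9*I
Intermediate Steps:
M(v) = v + v² (M(v) = v² + v = v + v²)
Q = I*√3578023 (Q = √(-3578023) = I*√3578023 ≈ 1891.6*I)
(Q + 1463717)*(M(1851) - 913500) = (I*√3578023 + 1463717)*(1851*(1 + 1851) - 913500) = (1463717 + I*√3578023)*(1851*1852 - 913500) = (1463717 + I*√3578023)*(3428052 - 913500) = (1463717 + I*√3578023)*2514552 = 3680592509784 + 2514552*I*√3578023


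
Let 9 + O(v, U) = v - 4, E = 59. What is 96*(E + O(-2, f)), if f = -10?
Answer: 4224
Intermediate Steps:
O(v, U) = -13 + v (O(v, U) = -9 + (v - 4) = -9 + (-4 + v) = -13 + v)
96*(E + O(-2, f)) = 96*(59 + (-13 - 2)) = 96*(59 - 15) = 96*44 = 4224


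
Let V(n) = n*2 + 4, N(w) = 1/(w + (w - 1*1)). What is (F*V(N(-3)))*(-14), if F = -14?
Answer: 728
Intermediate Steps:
N(w) = 1/(-1 + 2*w) (N(w) = 1/(w + (w - 1)) = 1/(w + (-1 + w)) = 1/(-1 + 2*w))
V(n) = 4 + 2*n (V(n) = 2*n + 4 = 4 + 2*n)
(F*V(N(-3)))*(-14) = -14*(4 + 2/(-1 + 2*(-3)))*(-14) = -14*(4 + 2/(-1 - 6))*(-14) = -14*(4 + 2/(-7))*(-14) = -14*(4 + 2*(-1/7))*(-14) = -14*(4 - 2/7)*(-14) = -14*26/7*(-14) = -52*(-14) = 728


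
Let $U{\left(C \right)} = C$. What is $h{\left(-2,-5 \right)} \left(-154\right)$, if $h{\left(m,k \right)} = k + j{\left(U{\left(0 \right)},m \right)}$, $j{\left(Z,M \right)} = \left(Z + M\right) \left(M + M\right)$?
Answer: $-462$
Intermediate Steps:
$j{\left(Z,M \right)} = 2 M \left(M + Z\right)$ ($j{\left(Z,M \right)} = \left(M + Z\right) 2 M = 2 M \left(M + Z\right)$)
$h{\left(m,k \right)} = k + 2 m^{2}$ ($h{\left(m,k \right)} = k + 2 m \left(m + 0\right) = k + 2 m m = k + 2 m^{2}$)
$h{\left(-2,-5 \right)} \left(-154\right) = \left(-5 + 2 \left(-2\right)^{2}\right) \left(-154\right) = \left(-5 + 2 \cdot 4\right) \left(-154\right) = \left(-5 + 8\right) \left(-154\right) = 3 \left(-154\right) = -462$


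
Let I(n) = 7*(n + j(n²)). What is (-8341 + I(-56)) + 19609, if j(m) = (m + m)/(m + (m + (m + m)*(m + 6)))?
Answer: 4883325/449 ≈ 10876.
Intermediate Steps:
j(m) = 2*m/(2*m + 2*m*(6 + m)) (j(m) = (2*m)/(m + (m + (2*m)*(6 + m))) = (2*m)/(m + (m + 2*m*(6 + m))) = (2*m)/(2*m + 2*m*(6 + m)) = 2*m/(2*m + 2*m*(6 + m)))
I(n) = 7*n + 7/(7 + n²) (I(n) = 7*(n + 1/(7 + n²)) = 7*n + 7/(7 + n²))
(-8341 + I(-56)) + 19609 = (-8341 + 7*(1 - 56*(7 + (-56)²))/(7 + (-56)²)) + 19609 = (-8341 + 7*(1 - 56*(7 + 3136))/(7 + 3136)) + 19609 = (-8341 + 7*(1 - 56*3143)/3143) + 19609 = (-8341 + 7*(1/3143)*(1 - 176008)) + 19609 = (-8341 + 7*(1/3143)*(-176007)) + 19609 = (-8341 - 176007/449) + 19609 = -3921116/449 + 19609 = 4883325/449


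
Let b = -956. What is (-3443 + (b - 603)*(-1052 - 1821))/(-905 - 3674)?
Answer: -235556/241 ≈ -977.41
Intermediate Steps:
(-3443 + (b - 603)*(-1052 - 1821))/(-905 - 3674) = (-3443 + (-956 - 603)*(-1052 - 1821))/(-905 - 3674) = (-3443 - 1559*(-2873))/(-4579) = (-3443 + 4479007)*(-1/4579) = 4475564*(-1/4579) = -235556/241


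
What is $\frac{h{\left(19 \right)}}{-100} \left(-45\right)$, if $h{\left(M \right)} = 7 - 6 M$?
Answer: $- \frac{963}{20} \approx -48.15$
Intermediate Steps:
$h{\left(M \right)} = 7 - 6 M$
$\frac{h{\left(19 \right)}}{-100} \left(-45\right) = \frac{7 - 114}{-100} \left(-45\right) = \left(7 - 114\right) \left(- \frac{1}{100}\right) \left(-45\right) = \left(-107\right) \left(- \frac{1}{100}\right) \left(-45\right) = \frac{107}{100} \left(-45\right) = - \frac{963}{20}$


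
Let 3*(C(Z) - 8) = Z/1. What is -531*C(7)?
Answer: -5487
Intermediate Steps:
C(Z) = 8 + Z/3 (C(Z) = 8 + (Z/1)/3 = 8 + (1*Z)/3 = 8 + Z/3)
-531*C(7) = -531*(8 + (1/3)*7) = -531*(8 + 7/3) = -531*31/3 = -5487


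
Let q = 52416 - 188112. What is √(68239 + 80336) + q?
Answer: -135696 + 5*√5943 ≈ -1.3531e+5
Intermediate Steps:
q = -135696
√(68239 + 80336) + q = √(68239 + 80336) - 135696 = √148575 - 135696 = 5*√5943 - 135696 = -135696 + 5*√5943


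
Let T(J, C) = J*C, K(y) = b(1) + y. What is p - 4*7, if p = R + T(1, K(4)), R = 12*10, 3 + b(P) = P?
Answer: 94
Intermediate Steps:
b(P) = -3 + P
K(y) = -2 + y (K(y) = (-3 + 1) + y = -2 + y)
R = 120
T(J, C) = C*J
p = 122 (p = 120 + (-2 + 4)*1 = 120 + 2*1 = 120 + 2 = 122)
p - 4*7 = 122 - 4*7 = 122 - 28 = 94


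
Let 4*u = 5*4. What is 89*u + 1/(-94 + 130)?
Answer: 16021/36 ≈ 445.03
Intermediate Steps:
u = 5 (u = (5*4)/4 = (¼)*20 = 5)
89*u + 1/(-94 + 130) = 89*5 + 1/(-94 + 130) = 445 + 1/36 = 16021/36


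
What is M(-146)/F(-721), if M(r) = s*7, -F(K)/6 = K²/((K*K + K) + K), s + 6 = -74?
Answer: 28760/309 ≈ 93.074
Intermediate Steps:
s = -80 (s = -6 - 74 = -80)
F(K) = -6*K²/(K² + 2*K) (F(K) = -6*K²/((K*K + K) + K) = -6*K²/((K² + K) + K) = -6*K²/((K + K²) + K) = -6*K²/(K² + 2*K))
M(r) = -560 (M(r) = -80*7 = -560)
M(-146)/F(-721) = -560/((-6*(-721)/(2 - 721))) = -560/((-6*(-721)/(-719))) = -560/((-6*(-721)*(-1/719))) = -560/(-4326/719) = -560*(-719/4326) = 28760/309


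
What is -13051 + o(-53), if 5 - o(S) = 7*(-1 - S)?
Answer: -13410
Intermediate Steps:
o(S) = 12 + 7*S (o(S) = 5 - 7*(-1 - S) = 5 - (-7 - 7*S) = 5 + (7 + 7*S) = 12 + 7*S)
-13051 + o(-53) = -13051 + (12 + 7*(-53)) = -13051 + (12 - 371) = -13051 - 359 = -13410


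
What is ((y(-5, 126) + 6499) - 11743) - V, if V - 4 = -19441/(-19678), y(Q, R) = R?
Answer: -100810157/19678 ≈ -5123.0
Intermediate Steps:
V = 98153/19678 (V = 4 - 19441/(-19678) = 4 - 19441*(-1/19678) = 4 + 19441/19678 = 98153/19678 ≈ 4.9880)
((y(-5, 126) + 6499) - 11743) - V = ((126 + 6499) - 11743) - 1*98153/19678 = (6625 - 11743) - 98153/19678 = -5118 - 98153/19678 = -100810157/19678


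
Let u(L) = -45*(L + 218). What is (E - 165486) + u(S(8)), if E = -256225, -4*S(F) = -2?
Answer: -863087/2 ≈ -4.3154e+5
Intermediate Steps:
S(F) = ½ (S(F) = -¼*(-2) = ½)
u(L) = -9810 - 45*L (u(L) = -45*(218 + L) = -9810 - 45*L)
(E - 165486) + u(S(8)) = (-256225 - 165486) + (-9810 - 45*½) = -421711 + (-9810 - 45/2) = -421711 - 19665/2 = -863087/2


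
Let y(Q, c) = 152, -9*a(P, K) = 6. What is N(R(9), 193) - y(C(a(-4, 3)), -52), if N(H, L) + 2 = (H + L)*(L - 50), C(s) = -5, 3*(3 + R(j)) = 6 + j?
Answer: 27731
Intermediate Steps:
a(P, K) = -⅔ (a(P, K) = -⅑*6 = -⅔)
R(j) = -1 + j/3 (R(j) = -3 + (6 + j)/3 = -3 + (2 + j/3) = -1 + j/3)
N(H, L) = -2 + (-50 + L)*(H + L) (N(H, L) = -2 + (H + L)*(L - 50) = -2 + (H + L)*(-50 + L) = -2 + (-50 + L)*(H + L))
N(R(9), 193) - y(C(a(-4, 3)), -52) = (-2 + 193² - 50*(-1 + (⅓)*9) - 50*193 + (-1 + (⅓)*9)*193) - 1*152 = (-2 + 37249 - 50*(-1 + 3) - 9650 + (-1 + 3)*193) - 152 = (-2 + 37249 - 50*2 - 9650 + 2*193) - 152 = (-2 + 37249 - 100 - 9650 + 386) - 152 = 27883 - 152 = 27731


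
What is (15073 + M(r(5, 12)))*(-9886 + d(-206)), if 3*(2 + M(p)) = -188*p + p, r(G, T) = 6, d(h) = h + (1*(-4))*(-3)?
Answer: -148145760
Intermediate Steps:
d(h) = 12 + h (d(h) = h - 4*(-3) = h + 12 = 12 + h)
M(p) = -2 - 187*p/3 (M(p) = -2 + (-188*p + p)/3 = -2 + (-187*p)/3 = -2 - 187*p/3)
(15073 + M(r(5, 12)))*(-9886 + d(-206)) = (15073 + (-2 - 187/3*6))*(-9886 + (12 - 206)) = (15073 + (-2 - 374))*(-9886 - 194) = (15073 - 376)*(-10080) = 14697*(-10080) = -148145760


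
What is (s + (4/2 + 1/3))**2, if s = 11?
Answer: 1600/9 ≈ 177.78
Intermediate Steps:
(s + (4/2 + 1/3))**2 = (11 + (4/2 + 1/3))**2 = (11 + (4*(1/2) + 1*(1/3)))**2 = (11 + (2 + 1/3))**2 = (11 + 7/3)**2 = (40/3)**2 = 1600/9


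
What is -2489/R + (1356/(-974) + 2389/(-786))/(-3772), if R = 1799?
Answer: -3590700133807/2597492813496 ≈ -1.3824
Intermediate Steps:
-2489/R + (1356/(-974) + 2389/(-786))/(-3772) = -2489/1799 + (1356/(-974) + 2389/(-786))/(-3772) = -2489*1/1799 + (1356*(-1/974) + 2389*(-1/786))*(-1/3772) = -2489/1799 + (-678/487 - 2389/786)*(-1/3772) = -2489/1799 - 1696351/382782*(-1/3772) = -2489/1799 + 1696351/1443853704 = -3590700133807/2597492813496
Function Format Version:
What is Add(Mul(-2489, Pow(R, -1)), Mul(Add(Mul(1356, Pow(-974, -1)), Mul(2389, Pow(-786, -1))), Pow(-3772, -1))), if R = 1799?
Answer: Rational(-3590700133807, 2597492813496) ≈ -1.3824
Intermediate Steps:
Add(Mul(-2489, Pow(R, -1)), Mul(Add(Mul(1356, Pow(-974, -1)), Mul(2389, Pow(-786, -1))), Pow(-3772, -1))) = Add(Mul(-2489, Pow(1799, -1)), Mul(Add(Mul(1356, Pow(-974, -1)), Mul(2389, Pow(-786, -1))), Pow(-3772, -1))) = Add(Mul(-2489, Rational(1, 1799)), Mul(Add(Mul(1356, Rational(-1, 974)), Mul(2389, Rational(-1, 786))), Rational(-1, 3772))) = Add(Rational(-2489, 1799), Mul(Add(Rational(-678, 487), Rational(-2389, 786)), Rational(-1, 3772))) = Add(Rational(-2489, 1799), Mul(Rational(-1696351, 382782), Rational(-1, 3772))) = Add(Rational(-2489, 1799), Rational(1696351, 1443853704)) = Rational(-3590700133807, 2597492813496)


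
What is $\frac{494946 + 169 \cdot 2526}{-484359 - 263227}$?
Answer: $- \frac{460920}{373793} \approx -1.2331$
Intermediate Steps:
$\frac{494946 + 169 \cdot 2526}{-484359 - 263227} = \frac{494946 + 426894}{-747586} = 921840 \left(- \frac{1}{747586}\right) = - \frac{460920}{373793}$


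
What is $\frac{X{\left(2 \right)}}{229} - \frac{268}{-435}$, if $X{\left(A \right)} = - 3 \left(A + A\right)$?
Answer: $\frac{56152}{99615} \approx 0.56369$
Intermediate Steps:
$X{\left(A \right)} = - 6 A$ ($X{\left(A \right)} = - 3 \cdot 2 A = - 6 A$)
$\frac{X{\left(2 \right)}}{229} - \frac{268}{-435} = \frac{\left(-6\right) 2}{229} - \frac{268}{-435} = \left(-12\right) \frac{1}{229} - - \frac{268}{435} = - \frac{12}{229} + \frac{268}{435} = \frac{56152}{99615}$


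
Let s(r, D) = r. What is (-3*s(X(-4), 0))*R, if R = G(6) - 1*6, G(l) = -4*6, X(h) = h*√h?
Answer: -720*I ≈ -720.0*I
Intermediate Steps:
X(h) = h^(3/2)
G(l) = -24
R = -30 (R = -24 - 1*6 = -24 - 6 = -30)
(-3*s(X(-4), 0))*R = -(-24)*I*(-30) = (24*I)*(-30) = -720*I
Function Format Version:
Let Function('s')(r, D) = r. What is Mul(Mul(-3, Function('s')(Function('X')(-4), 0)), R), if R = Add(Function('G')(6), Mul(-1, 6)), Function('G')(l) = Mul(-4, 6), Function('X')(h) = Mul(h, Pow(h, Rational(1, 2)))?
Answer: Mul(-720, I) ≈ Mul(-720.00, I)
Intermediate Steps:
Function('X')(h) = Pow(h, Rational(3, 2))
Function('G')(l) = -24
R = -30 (R = Add(-24, Mul(-1, 6)) = Add(-24, -6) = -30)
Mul(Mul(-3, Function('s')(Function('X')(-4), 0)), R) = Mul(Mul(-3, Pow(-4, Rational(3, 2))), -30) = Mul(Mul(-3, Mul(-8, I)), -30) = Mul(Mul(24, I), -30) = Mul(-720, I)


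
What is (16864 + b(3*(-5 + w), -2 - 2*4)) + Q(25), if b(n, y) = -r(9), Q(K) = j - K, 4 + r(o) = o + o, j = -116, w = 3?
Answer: 16709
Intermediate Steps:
r(o) = -4 + 2*o (r(o) = -4 + (o + o) = -4 + 2*o)
Q(K) = -116 - K
b(n, y) = -14 (b(n, y) = -(-4 + 2*9) = -(-4 + 18) = -1*14 = -14)
(16864 + b(3*(-5 + w), -2 - 2*4)) + Q(25) = (16864 - 14) + (-116 - 1*25) = 16850 + (-116 - 25) = 16850 - 141 = 16709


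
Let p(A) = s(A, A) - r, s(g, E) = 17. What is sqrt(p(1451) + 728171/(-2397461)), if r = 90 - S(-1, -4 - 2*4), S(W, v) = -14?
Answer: I*sqrt(501806036021158)/2397461 ≈ 9.3436*I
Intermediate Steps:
r = 104 (r = 90 - 1*(-14) = 90 + 14 = 104)
p(A) = -87 (p(A) = 17 - 1*104 = 17 - 104 = -87)
sqrt(p(1451) + 728171/(-2397461)) = sqrt(-87 + 728171/(-2397461)) = sqrt(-87 + 728171*(-1/2397461)) = sqrt(-87 - 728171/2397461) = sqrt(-209307278/2397461) = I*sqrt(501806036021158)/2397461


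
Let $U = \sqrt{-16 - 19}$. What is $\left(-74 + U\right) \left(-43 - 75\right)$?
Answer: $8732 - 118 i \sqrt{35} \approx 8732.0 - 698.1 i$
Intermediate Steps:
$U = i \sqrt{35}$ ($U = \sqrt{-35} = i \sqrt{35} \approx 5.9161 i$)
$\left(-74 + U\right) \left(-43 - 75\right) = \left(-74 + i \sqrt{35}\right) \left(-43 - 75\right) = \left(-74 + i \sqrt{35}\right) \left(-118\right) = 8732 - 118 i \sqrt{35}$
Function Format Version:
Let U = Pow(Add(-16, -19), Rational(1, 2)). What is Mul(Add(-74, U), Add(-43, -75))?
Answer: Add(8732, Mul(-118, I, Pow(35, Rational(1, 2)))) ≈ Add(8732.0, Mul(-698.10, I))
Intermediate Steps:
U = Mul(I, Pow(35, Rational(1, 2))) (U = Pow(-35, Rational(1, 2)) = Mul(I, Pow(35, Rational(1, 2))) ≈ Mul(5.9161, I))
Mul(Add(-74, U), Add(-43, -75)) = Mul(Add(-74, Mul(I, Pow(35, Rational(1, 2)))), Add(-43, -75)) = Mul(Add(-74, Mul(I, Pow(35, Rational(1, 2)))), -118) = Add(8732, Mul(-118, I, Pow(35, Rational(1, 2))))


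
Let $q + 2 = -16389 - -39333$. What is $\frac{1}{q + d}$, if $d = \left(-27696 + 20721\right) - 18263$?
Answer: $- \frac{1}{2296} \approx -0.00043554$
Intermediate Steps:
$q = 22942$ ($q = -2 - -22944 = -2 + \left(-16389 + 39333\right) = -2 + 22944 = 22942$)
$d = -25238$ ($d = -6975 - 18263 = -25238$)
$\frac{1}{q + d} = \frac{1}{22942 - 25238} = \frac{1}{-2296} = - \frac{1}{2296}$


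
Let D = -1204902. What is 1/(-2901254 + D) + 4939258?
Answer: 20281363872247/4106156 ≈ 4.9393e+6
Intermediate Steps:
1/(-2901254 + D) + 4939258 = 1/(-2901254 - 1204902) + 4939258 = 1/(-4106156) + 4939258 = -1/4106156 + 4939258 = 20281363872247/4106156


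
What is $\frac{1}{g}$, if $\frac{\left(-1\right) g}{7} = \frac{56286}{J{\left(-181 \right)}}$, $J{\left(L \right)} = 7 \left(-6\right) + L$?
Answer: $\frac{223}{394002} \approx 0.00056599$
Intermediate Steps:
$J{\left(L \right)} = -42 + L$
$g = \frac{394002}{223}$ ($g = - 7 \frac{56286}{-42 - 181} = - 7 \frac{56286}{-223} = - 7 \cdot 56286 \left(- \frac{1}{223}\right) = \left(-7\right) \left(- \frac{56286}{223}\right) = \frac{394002}{223} \approx 1766.8$)
$\frac{1}{g} = \frac{1}{\frac{394002}{223}} = \frac{223}{394002}$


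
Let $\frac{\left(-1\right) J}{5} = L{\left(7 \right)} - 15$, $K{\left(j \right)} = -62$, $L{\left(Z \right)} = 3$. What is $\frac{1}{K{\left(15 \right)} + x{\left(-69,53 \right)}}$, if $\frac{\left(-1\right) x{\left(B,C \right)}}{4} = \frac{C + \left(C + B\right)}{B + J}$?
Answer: $- \frac{9}{410} \approx -0.021951$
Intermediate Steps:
$J = 60$ ($J = - 5 \left(3 - 15\right) = \left(-5\right) \left(-12\right) = 60$)
$x{\left(B,C \right)} = - \frac{4 \left(B + 2 C\right)}{60 + B}$ ($x{\left(B,C \right)} = - 4 \frac{C + \left(C + B\right)}{B + 60} = - 4 \frac{C + \left(B + C\right)}{60 + B} = - 4 \frac{B + 2 C}{60 + B} = - \frac{4 \left(B + 2 C\right)}{60 + B}$)
$\frac{1}{K{\left(15 \right)} + x{\left(-69,53 \right)}} = \frac{1}{-62 + \frac{4 \left(\left(-1\right) \left(-69\right) - 106\right)}{60 - 69}} = \frac{1}{-62 + \frac{4 \left(69 - 106\right)}{-9}} = \frac{1}{-62 + 4 \left(- \frac{1}{9}\right) \left(-37\right)} = \frac{1}{-62 + \frac{148}{9}} = \frac{1}{- \frac{410}{9}} = - \frac{9}{410}$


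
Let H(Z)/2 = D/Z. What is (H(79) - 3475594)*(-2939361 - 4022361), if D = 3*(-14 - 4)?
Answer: 1911494169682548/79 ≈ 2.4196e+13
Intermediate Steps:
D = -54 (D = 3*(-18) = -54)
H(Z) = -108/Z (H(Z) = 2*(-54/Z) = -108/Z)
(H(79) - 3475594)*(-2939361 - 4022361) = (-108/79 - 3475594)*(-2939361 - 4022361) = (-108*1/79 - 3475594)*(-6961722) = (-108/79 - 3475594)*(-6961722) = -274572034/79*(-6961722) = 1911494169682548/79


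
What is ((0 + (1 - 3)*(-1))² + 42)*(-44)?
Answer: -2024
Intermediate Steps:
((0 + (1 - 3)*(-1))² + 42)*(-44) = ((0 - 2*(-1))² + 42)*(-44) = ((0 + 2)² + 42)*(-44) = (2² + 42)*(-44) = (4 + 42)*(-44) = 46*(-44) = -2024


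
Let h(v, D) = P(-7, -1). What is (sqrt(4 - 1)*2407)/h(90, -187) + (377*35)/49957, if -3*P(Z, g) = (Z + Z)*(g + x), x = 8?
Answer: 13195/49957 + 7221*sqrt(3)/98 ≈ 127.89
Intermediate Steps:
P(Z, g) = -2*Z*(8 + g)/3 (P(Z, g) = -(Z + Z)*(g + 8)/3 = -2*Z*(8 + g)/3)
h(v, D) = 98/3 (h(v, D) = -2/3*(-7)*(8 - 1) = -2/3*(-7)*7 = 98/3)
(sqrt(4 - 1)*2407)/h(90, -187) + (377*35)/49957 = (sqrt(4 - 1)*2407)/(98/3) + (377*35)/49957 = (sqrt(3)*2407)*(3/98) + 13195*(1/49957) = (2407*sqrt(3))*(3/98) + 13195/49957 = 7221*sqrt(3)/98 + 13195/49957 = 13195/49957 + 7221*sqrt(3)/98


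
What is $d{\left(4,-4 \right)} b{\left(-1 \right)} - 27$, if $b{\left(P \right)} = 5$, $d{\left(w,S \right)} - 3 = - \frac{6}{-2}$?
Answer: $3$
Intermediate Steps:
$d{\left(w,S \right)} = 6$ ($d{\left(w,S \right)} = 3 - \frac{6}{-2} = 3 - -3 = 3 + 3 = 6$)
$d{\left(4,-4 \right)} b{\left(-1 \right)} - 27 = 6 \cdot 5 - 27 = 30 - 27 = 3$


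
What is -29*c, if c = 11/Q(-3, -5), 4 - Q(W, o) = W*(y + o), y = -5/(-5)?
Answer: 319/8 ≈ 39.875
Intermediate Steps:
y = 1 (y = -5*(-1/5) = 1)
Q(W, o) = 4 - W*(1 + o)
c = -11/8 (c = 11/(4 - 1*(-3) - 1*(-3)*(-5)) = 11/(4 + 3 - 15) = 11/(-8) = 11*(-1/8) = -11/8 ≈ -1.3750)
-29*c = -29*(-11/8) = 319/8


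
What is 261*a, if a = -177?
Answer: -46197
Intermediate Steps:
261*a = 261*(-177) = -46197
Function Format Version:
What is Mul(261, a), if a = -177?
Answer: -46197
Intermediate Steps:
Mul(261, a) = Mul(261, -177) = -46197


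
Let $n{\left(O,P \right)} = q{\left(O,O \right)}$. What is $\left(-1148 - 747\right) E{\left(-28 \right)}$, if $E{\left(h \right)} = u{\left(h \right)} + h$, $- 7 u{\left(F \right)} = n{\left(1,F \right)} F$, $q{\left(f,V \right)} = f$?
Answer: $45480$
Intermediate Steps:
$n{\left(O,P \right)} = O$
$u{\left(F \right)} = - \frac{F}{7}$ ($u{\left(F \right)} = - \frac{1 F}{7} = - \frac{F}{7}$)
$E{\left(h \right)} = \frac{6 h}{7}$ ($E{\left(h \right)} = - \frac{h}{7} + h = \frac{6 h}{7}$)
$\left(-1148 - 747\right) E{\left(-28 \right)} = \left(-1148 - 747\right) \frac{6}{7} \left(-28\right) = \left(-1895\right) \left(-24\right) = 45480$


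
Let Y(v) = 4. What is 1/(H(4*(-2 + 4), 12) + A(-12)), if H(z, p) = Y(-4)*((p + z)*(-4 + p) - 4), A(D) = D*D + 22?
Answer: 1/790 ≈ 0.0012658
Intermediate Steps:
A(D) = 22 + D² (A(D) = D² + 22 = 22 + D²)
H(z, p) = -16 + 4*(-4 + p)*(p + z) (H(z, p) = 4*((p + z)*(-4 + p) - 4) = 4*((-4 + p)*(p + z) - 4) = 4*(-4 + (-4 + p)*(p + z)) = -16 + 4*(-4 + p)*(p + z))
1/(H(4*(-2 + 4), 12) + A(-12)) = 1/((-16 - 16*12 - 64*(-2 + 4) + 4*12² + 4*12*(4*(-2 + 4))) + (22 + (-12)²)) = 1/((-16 - 192 - 64*2 + 4*144 + 4*12*(4*2)) + (22 + 144)) = 1/((-16 - 192 - 16*8 + 576 + 4*12*8) + 166) = 1/((-16 - 192 - 128 + 576 + 384) + 166) = 1/(624 + 166) = 1/790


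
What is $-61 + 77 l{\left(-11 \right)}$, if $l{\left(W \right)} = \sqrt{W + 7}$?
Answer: $-61 + 154 i \approx -61.0 + 154.0 i$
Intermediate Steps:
$l{\left(W \right)} = \sqrt{7 + W}$
$-61 + 77 l{\left(-11 \right)} = -61 + 77 \sqrt{7 - 11} = -61 + 77 \sqrt{-4} = -61 + 77 \cdot 2 i = -61 + 154 i$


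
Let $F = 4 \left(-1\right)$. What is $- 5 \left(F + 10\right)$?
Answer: $-30$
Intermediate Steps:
$F = -4$
$- 5 \left(F + 10\right) = - 5 \left(-4 + 10\right) = \left(-5\right) 6 = -30$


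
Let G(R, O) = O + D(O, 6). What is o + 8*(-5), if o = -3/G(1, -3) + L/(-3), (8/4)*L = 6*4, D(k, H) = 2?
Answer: -41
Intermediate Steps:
L = 12 (L = (6*4)/2 = (½)*24 = 12)
G(R, O) = 2 + O (G(R, O) = O + 2 = 2 + O)
o = -1 (o = -3/(2 - 3) + 12/(-3) = -3/(-1) + 12*(-⅓) = -3*(-1) - 4 = 3 - 4 = -1)
o + 8*(-5) = -1 + 8*(-5) = -1 - 40 = -41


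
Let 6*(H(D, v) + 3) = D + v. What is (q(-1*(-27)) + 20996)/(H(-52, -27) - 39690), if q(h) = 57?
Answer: -126318/238237 ≈ -0.53022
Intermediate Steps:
H(D, v) = -3 + D/6 + v/6 (H(D, v) = -3 + (D + v)/6 = -3 + (D/6 + v/6) = -3 + D/6 + v/6)
(q(-1*(-27)) + 20996)/(H(-52, -27) - 39690) = (57 + 20996)/((-3 + (⅙)*(-52) + (⅙)*(-27)) - 39690) = 21053/((-3 - 26/3 - 9/2) - 39690) = 21053/(-97/6 - 39690) = 21053/(-238237/6) = 21053*(-6/238237) = -126318/238237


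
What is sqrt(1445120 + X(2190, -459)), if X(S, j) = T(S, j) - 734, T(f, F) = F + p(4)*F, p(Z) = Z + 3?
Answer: sqrt(1440714) ≈ 1200.3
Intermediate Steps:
p(Z) = 3 + Z
T(f, F) = 8*F (T(f, F) = F + (3 + 4)*F = F + 7*F = 8*F)
X(S, j) = -734 + 8*j (X(S, j) = 8*j - 734 = -734 + 8*j)
sqrt(1445120 + X(2190, -459)) = sqrt(1445120 + (-734 + 8*(-459))) = sqrt(1445120 + (-734 - 3672)) = sqrt(1445120 - 4406) = sqrt(1440714)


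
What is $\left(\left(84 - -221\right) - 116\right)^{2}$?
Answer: $35721$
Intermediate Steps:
$\left(\left(84 - -221\right) - 116\right)^{2} = \left(\left(84 + 221\right) - 116\right)^{2} = \left(305 - 116\right)^{2} = 189^{2} = 35721$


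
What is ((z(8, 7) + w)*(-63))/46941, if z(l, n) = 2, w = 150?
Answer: -3192/15647 ≈ -0.20400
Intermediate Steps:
((z(8, 7) + w)*(-63))/46941 = ((2 + 150)*(-63))/46941 = (152*(-63))*(1/46941) = -9576*1/46941 = -3192/15647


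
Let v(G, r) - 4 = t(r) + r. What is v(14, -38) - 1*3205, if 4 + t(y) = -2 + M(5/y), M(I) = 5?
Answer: -3240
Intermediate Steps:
t(y) = -1 (t(y) = -4 + (-2 + 5) = -4 + 3 = -1)
v(G, r) = 3 + r (v(G, r) = 4 + (-1 + r) = 3 + r)
v(14, -38) - 1*3205 = (3 - 38) - 1*3205 = -35 - 3205 = -3240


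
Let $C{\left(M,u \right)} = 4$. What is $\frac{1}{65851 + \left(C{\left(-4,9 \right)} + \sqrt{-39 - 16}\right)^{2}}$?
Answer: $\frac{16453}{1082805716} - \frac{i \sqrt{55}}{541402858} \approx 1.5195 \cdot 10^{-5} - 1.3698 \cdot 10^{-8} i$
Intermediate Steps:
$\frac{1}{65851 + \left(C{\left(-4,9 \right)} + \sqrt{-39 - 16}\right)^{2}} = \frac{1}{65851 + \left(4 + \sqrt{-39 - 16}\right)^{2}} = \frac{1}{65851 + \left(4 + \sqrt{-55}\right)^{2}} = \frac{1}{65851 + \left(4 + i \sqrt{55}\right)^{2}}$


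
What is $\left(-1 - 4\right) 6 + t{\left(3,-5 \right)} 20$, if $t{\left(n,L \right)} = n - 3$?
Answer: $-30$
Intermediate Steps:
$t{\left(n,L \right)} = -3 + n$
$\left(-1 - 4\right) 6 + t{\left(3,-5 \right)} 20 = \left(-1 - 4\right) 6 + \left(-3 + 3\right) 20 = \left(-5\right) 6 + 0 \cdot 20 = -30 + 0 = -30$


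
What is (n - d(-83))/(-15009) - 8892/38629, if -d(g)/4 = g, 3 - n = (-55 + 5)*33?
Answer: -184488937/579782661 ≈ -0.31820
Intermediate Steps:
n = 1653 (n = 3 - (-55 + 5)*33 = 3 - (-50)*33 = 3 - 1*(-1650) = 3 + 1650 = 1653)
d(g) = -4*g
(n - d(-83))/(-15009) - 8892/38629 = (1653 - (-4)*(-83))/(-15009) - 8892/38629 = (1653 - 1*332)*(-1/15009) - 8892*1/38629 = (1653 - 332)*(-1/15009) - 8892/38629 = 1321*(-1/15009) - 8892/38629 = -1321/15009 - 8892/38629 = -184488937/579782661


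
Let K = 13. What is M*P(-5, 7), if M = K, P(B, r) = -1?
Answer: -13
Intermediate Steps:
M = 13
M*P(-5, 7) = 13*(-1) = -13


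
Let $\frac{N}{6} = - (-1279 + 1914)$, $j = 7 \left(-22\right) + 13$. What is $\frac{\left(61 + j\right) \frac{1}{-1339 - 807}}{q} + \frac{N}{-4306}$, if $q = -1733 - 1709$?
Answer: $\frac{3517792805}{3975800849} \approx 0.8848$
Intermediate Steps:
$q = -3442$ ($q = -1733 - 1709 = -3442$)
$j = -141$ ($j = -154 + 13 = -141$)
$N = -3810$ ($N = 6 \left(- (-1279 + 1914)\right) = 6 \left(\left(-1\right) 635\right) = 6 \left(-635\right) = -3810$)
$\frac{\left(61 + j\right) \frac{1}{-1339 - 807}}{q} + \frac{N}{-4306} = \frac{\left(61 - 141\right) \frac{1}{-1339 - 807}}{-3442} - \frac{3810}{-4306} = - \frac{80}{-2146} \left(- \frac{1}{3442}\right) - - \frac{1905}{2153} = \left(-80\right) \left(- \frac{1}{2146}\right) \left(- \frac{1}{3442}\right) + \frac{1905}{2153} = \frac{40}{1073} \left(- \frac{1}{3442}\right) + \frac{1905}{2153} = - \frac{20}{1846633} + \frac{1905}{2153} = \frac{3517792805}{3975800849}$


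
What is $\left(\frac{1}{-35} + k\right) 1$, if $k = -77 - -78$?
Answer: $\frac{34}{35} \approx 0.97143$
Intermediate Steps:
$k = 1$ ($k = -77 + 78 = 1$)
$\left(\frac{1}{-35} + k\right) 1 = \left(\frac{1}{-35} + 1\right) 1 = \left(- \frac{1}{35} + 1\right) 1 = \frac{34}{35} \cdot 1 = \frac{34}{35}$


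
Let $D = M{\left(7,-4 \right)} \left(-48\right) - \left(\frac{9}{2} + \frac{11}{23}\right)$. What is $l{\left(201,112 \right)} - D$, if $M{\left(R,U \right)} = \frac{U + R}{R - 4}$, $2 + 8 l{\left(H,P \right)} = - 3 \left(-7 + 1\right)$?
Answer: $\frac{2529}{46} \approx 54.978$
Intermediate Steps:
$l{\left(H,P \right)} = 2$ ($l{\left(H,P \right)} = - \frac{1}{4} + \frac{\left(-3\right) \left(-7 + 1\right)}{8} = - \frac{1}{4} + \frac{\left(-3\right) \left(-6\right)}{8} = - \frac{1}{4} + \frac{1}{8} \cdot 18 = - \frac{1}{4} + \frac{9}{4} = 2$)
$M{\left(R,U \right)} = \frac{R + U}{-4 + R}$
$D = - \frac{2437}{46}$ ($D = \frac{7 - 4}{-4 + 7} \left(-48\right) - \left(\frac{9}{2} + \frac{11}{23}\right) = \frac{1}{3} \cdot 3 \left(-48\right) - \frac{229}{46} = 1 \left(-48\right) - \frac{229}{46} = -48 - \frac{229}{46} = - \frac{2437}{46} \approx -52.978$)
$l{\left(201,112 \right)} - D = 2 - - \frac{2437}{46} = 2 + \frac{2437}{46} = \frac{2529}{46}$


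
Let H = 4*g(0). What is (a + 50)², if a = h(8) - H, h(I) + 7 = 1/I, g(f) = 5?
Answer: 34225/64 ≈ 534.77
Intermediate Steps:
h(I) = -7 + 1/I
H = 20 (H = 4*5 = 20)
a = -215/8 (a = (-7 + 1/8) - 1*20 = (-7 + ⅛) - 20 = -55/8 - 20 = -215/8 ≈ -26.875)
(a + 50)² = (-215/8 + 50)² = (185/8)² = 34225/64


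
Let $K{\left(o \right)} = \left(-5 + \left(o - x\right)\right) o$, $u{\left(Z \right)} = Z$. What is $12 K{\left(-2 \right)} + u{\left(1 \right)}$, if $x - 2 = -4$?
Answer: $121$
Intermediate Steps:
$x = -2$ ($x = 2 - 4 = -2$)
$K{\left(o \right)} = o \left(-3 + o\right)$ ($K{\left(o \right)} = \left(-5 + \left(o - -2\right)\right) o = \left(-5 + \left(o + 2\right)\right) o = \left(-5 + \left(2 + o\right)\right) o = \left(-3 + o\right) o = o \left(-3 + o\right)$)
$12 K{\left(-2 \right)} + u{\left(1 \right)} = 12 \left(- 2 \left(-3 - 2\right)\right) + 1 = 12 \left(\left(-2\right) \left(-5\right)\right) + 1 = 12 \cdot 10 + 1 = 120 + 1 = 121$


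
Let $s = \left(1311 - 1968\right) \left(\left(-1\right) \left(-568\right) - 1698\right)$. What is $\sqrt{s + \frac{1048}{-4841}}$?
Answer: $\frac{\sqrt{17398581893842}}{4841} \approx 861.63$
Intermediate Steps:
$s = 742410$ ($s = - 657 \left(568 - 1698\right) = \left(-657\right) \left(-1130\right) = 742410$)
$\sqrt{s + \frac{1048}{-4841}} = \sqrt{742410 + \frac{1048}{-4841}} = \sqrt{742410 + 1048 \left(- \frac{1}{4841}\right)} = \sqrt{742410 - \frac{1048}{4841}} = \sqrt{\frac{3594005762}{4841}} = \frac{\sqrt{17398581893842}}{4841}$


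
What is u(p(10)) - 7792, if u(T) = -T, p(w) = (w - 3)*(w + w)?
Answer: -7932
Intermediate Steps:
p(w) = 2*w*(-3 + w) (p(w) = (-3 + w)*(2*w) = 2*w*(-3 + w))
u(p(10)) - 7792 = -2*10*(-3 + 10) - 7792 = -2*10*7 - 7792 = -1*140 - 7792 = -140 - 7792 = -7932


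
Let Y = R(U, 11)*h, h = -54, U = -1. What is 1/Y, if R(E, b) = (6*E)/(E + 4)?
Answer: 1/108 ≈ 0.0092593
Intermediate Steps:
R(E, b) = 6*E/(4 + E) (R(E, b) = (6*E)/(4 + E) = 6*E/(4 + E))
Y = 108 (Y = (6*(-1)/(4 - 1))*(-54) = (6*(-1)/3)*(-54) = (6*(-1)*(1/3))*(-54) = -2*(-54) = 108)
1/Y = 1/108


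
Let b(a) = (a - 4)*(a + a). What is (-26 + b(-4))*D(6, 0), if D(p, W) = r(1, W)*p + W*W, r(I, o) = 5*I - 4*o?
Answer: 1140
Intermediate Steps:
r(I, o) = -4*o + 5*I
b(a) = 2*a*(-4 + a) (b(a) = (-4 + a)*(2*a) = 2*a*(-4 + a))
D(p, W) = W² + p*(5 - 4*W) (D(p, W) = (-4*W + 5*1)*p + W*W = (-4*W + 5)*p + W² = (5 - 4*W)*p + W² = p*(5 - 4*W) + W² = W² + p*(5 - 4*W))
(-26 + b(-4))*D(6, 0) = (-26 + 2*(-4)*(-4 - 4))*(0² - 1*6*(-5 + 4*0)) = (-26 + 2*(-4)*(-8))*(0 - 1*6*(-5 + 0)) = (-26 + 64)*(0 - 1*6*(-5)) = 38*(0 + 30) = 38*30 = 1140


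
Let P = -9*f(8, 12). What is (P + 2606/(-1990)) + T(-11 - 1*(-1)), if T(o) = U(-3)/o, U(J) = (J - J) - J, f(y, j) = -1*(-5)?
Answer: -92753/1990 ≈ -46.610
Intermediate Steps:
f(y, j) = 5
U(J) = -J (U(J) = 0 - J = -J)
P = -45 (P = -9*5 = -45)
T(o) = 3/o (T(o) = (-1*(-3))/o = 3/o)
(P + 2606/(-1990)) + T(-11 - 1*(-1)) = (-45 + 2606/(-1990)) + 3/(-11 - 1*(-1)) = (-45 + 2606*(-1/1990)) + 3/(-11 + 1) = (-45 - 1303/995) + 3/(-10) = -46078/995 + 3*(-1/10) = -46078/995 - 3/10 = -92753/1990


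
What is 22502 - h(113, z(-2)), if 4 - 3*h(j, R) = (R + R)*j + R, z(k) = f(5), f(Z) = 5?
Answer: 22879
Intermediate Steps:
z(k) = 5
h(j, R) = 4/3 - R/3 - 2*R*j/3 (h(j, R) = 4/3 - ((R + R)*j + R)/3 = 4/3 - ((2*R)*j + R)/3 = 4/3 - (2*R*j + R)/3 = 4/3 - (R + 2*R*j)/3 = 4/3 + (-R/3 - 2*R*j/3) = 4/3 - R/3 - 2*R*j/3)
22502 - h(113, z(-2)) = 22502 - (4/3 - 1/3*5 - 2/3*5*113) = 22502 - (4/3 - 5/3 - 1130/3) = 22502 - 1*(-377) = 22502 + 377 = 22879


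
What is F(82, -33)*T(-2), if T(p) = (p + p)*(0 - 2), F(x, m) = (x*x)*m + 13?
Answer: -1775032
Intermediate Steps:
F(x, m) = 13 + m*x² (F(x, m) = x²*m + 13 = m*x² + 13 = 13 + m*x²)
T(p) = -4*p (T(p) = (2*p)*(-2) = -4*p)
F(82, -33)*T(-2) = (13 - 33*82²)*(-4*(-2)) = (13 - 33*6724)*8 = (13 - 221892)*8 = -221879*8 = -1775032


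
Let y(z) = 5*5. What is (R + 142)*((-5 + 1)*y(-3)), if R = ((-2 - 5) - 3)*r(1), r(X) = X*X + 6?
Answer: -7200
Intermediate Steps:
y(z) = 25
r(X) = 6 + X² (r(X) = X² + 6 = 6 + X²)
R = -70 (R = ((-2 - 5) - 3)*(6 + 1²) = (-7 - 3)*(6 + 1) = -10*7 = -70)
(R + 142)*((-5 + 1)*y(-3)) = (-70 + 142)*((-5 + 1)*25) = 72*(-4*25) = 72*(-100) = -7200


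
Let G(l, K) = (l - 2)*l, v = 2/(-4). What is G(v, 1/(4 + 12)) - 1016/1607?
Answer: 3971/6428 ≈ 0.61777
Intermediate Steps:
v = -1/2 (v = 2*(-1/4) = -1/2 ≈ -0.50000)
G(l, K) = l*(-2 + l) (G(l, K) = (-2 + l)*l = l*(-2 + l))
G(v, 1/(4 + 12)) - 1016/1607 = -(-2 - 1/2)/2 - 1016/1607 = -1/2*(-5/2) - 1016*1/1607 = 5/4 - 1016/1607 = 3971/6428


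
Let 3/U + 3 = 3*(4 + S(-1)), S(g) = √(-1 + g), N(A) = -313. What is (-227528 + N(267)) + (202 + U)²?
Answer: 2*(-560909*√2 + 654023*I)/(-7*I + 6*√2) ≈ -1.8693e+5 - 52.01*I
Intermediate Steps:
U = 3/(9 + 3*I*√2) (U = 3/(-3 + 3*(4 + √(-1 - 1))) = 3/(-3 + 3*(4 + √(-2))) = 3/(-3 + 3*(4 + I*√2)) = 3/(-3 + (12 + 3*I*√2)) = 3/(9 + 3*I*√2) ≈ 0.27273 - 0.12856*I)
(-227528 + N(267)) + (202 + U)² = (-227528 - 313) + (202 + (3/11 - I*√2/11))² = -227841 + (2225/11 - I*√2/11)²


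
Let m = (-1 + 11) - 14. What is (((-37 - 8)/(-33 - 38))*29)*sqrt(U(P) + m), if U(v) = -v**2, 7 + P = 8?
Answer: 1305*I*sqrt(5)/71 ≈ 41.1*I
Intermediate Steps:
P = 1 (P = -7 + 8 = 1)
m = -4 (m = 10 - 14 = -4)
(((-37 - 8)/(-33 - 38))*29)*sqrt(U(P) + m) = (((-37 - 8)/(-33 - 38))*29)*sqrt(-1*1**2 - 4) = (-45/(-71)*29)*sqrt(-1*1 - 4) = (-45*(-1/71)*29)*sqrt(-1 - 4) = ((45/71)*29)*sqrt(-5) = 1305*(I*sqrt(5))/71 = 1305*I*sqrt(5)/71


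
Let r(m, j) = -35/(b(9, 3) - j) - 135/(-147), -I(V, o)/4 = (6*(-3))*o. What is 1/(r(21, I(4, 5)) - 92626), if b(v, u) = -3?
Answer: -17787/1647520612 ≈ -1.0796e-5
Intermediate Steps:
I(V, o) = 72*o (I(V, o) = -4*6*(-3)*o = -(-72)*o = 72*o)
r(m, j) = 45/49 - 35/(-3 - j) (r(m, j) = -35/(-3 - j) - 135/(-147) = -35/(-3 - j) - 135*(-1/147) = -35/(-3 - j) + 45/49 = 45/49 - 35/(-3 - j))
1/(r(21, I(4, 5)) - 92626) = 1/(5*(370 + 9*(72*5))/(49*(3 + 72*5)) - 92626) = 1/(5*(370 + 9*360)/(49*(3 + 360)) - 92626) = 1/((5/49)*(370 + 3240)/363 - 92626) = 1/((5/49)*(1/363)*3610 - 92626) = 1/(18050/17787 - 92626) = 1/(-1647520612/17787) = -17787/1647520612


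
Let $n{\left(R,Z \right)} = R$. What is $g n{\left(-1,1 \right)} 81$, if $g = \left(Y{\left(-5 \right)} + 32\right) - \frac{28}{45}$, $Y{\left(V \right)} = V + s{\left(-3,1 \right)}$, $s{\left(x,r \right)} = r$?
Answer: $- \frac{11088}{5} \approx -2217.6$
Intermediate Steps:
$Y{\left(V \right)} = 1 + V$ ($Y{\left(V \right)} = V + 1 = 1 + V$)
$g = \frac{1232}{45}$ ($g = \left(\left(1 - 5\right) + 32\right) - \frac{28}{45} = \left(-4 + 32\right) - \frac{28}{45} = 28 - \frac{28}{45} = \frac{1232}{45} \approx 27.378$)
$g n{\left(-1,1 \right)} 81 = \frac{1232}{45} \left(-1\right) 81 = \left(- \frac{1232}{45}\right) 81 = - \frac{11088}{5}$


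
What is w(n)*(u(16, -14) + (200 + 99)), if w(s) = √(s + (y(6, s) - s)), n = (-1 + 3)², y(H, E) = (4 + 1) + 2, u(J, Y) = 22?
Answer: 321*√7 ≈ 849.29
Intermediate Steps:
y(H, E) = 7 (y(H, E) = 5 + 2 = 7)
n = 4 (n = 2² = 4)
w(s) = √7 (w(s) = √(s + (7 - s)) = √7)
w(n)*(u(16, -14) + (200 + 99)) = √7*(22 + (200 + 99)) = √7*(22 + 299) = √7*321 = 321*√7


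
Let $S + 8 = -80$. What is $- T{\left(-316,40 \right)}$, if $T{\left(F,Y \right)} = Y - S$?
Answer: $-128$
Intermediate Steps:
$S = -88$ ($S = -8 - 80 = -88$)
$T{\left(F,Y \right)} = 88 + Y$ ($T{\left(F,Y \right)} = Y - -88 = Y + 88 = 88 + Y$)
$- T{\left(-316,40 \right)} = - (88 + 40) = \left(-1\right) 128 = -128$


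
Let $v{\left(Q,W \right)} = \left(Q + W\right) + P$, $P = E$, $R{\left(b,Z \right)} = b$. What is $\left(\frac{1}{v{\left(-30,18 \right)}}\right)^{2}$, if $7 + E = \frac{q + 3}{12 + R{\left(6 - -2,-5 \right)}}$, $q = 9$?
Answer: $\frac{25}{8464} \approx 0.0029537$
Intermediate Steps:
$E = - \frac{32}{5}$ ($E = -7 + \frac{9 + 3}{12 + \left(6 - -2\right)} = -7 + \frac{12}{12 + \left(6 + 2\right)} = -7 + \frac{12}{12 + 8} = -7 + \frac{12}{20} = -7 + 12 \cdot \frac{1}{20} = -7 + \frac{3}{5} = - \frac{32}{5} \approx -6.4$)
$P = - \frac{32}{5} \approx -6.4$
$v{\left(Q,W \right)} = - \frac{32}{5} + Q + W$ ($v{\left(Q,W \right)} = \left(Q + W\right) - \frac{32}{5} = - \frac{32}{5} + Q + W$)
$\left(\frac{1}{v{\left(-30,18 \right)}}\right)^{2} = \left(\frac{1}{- \frac{32}{5} - 30 + 18}\right)^{2} = \left(\frac{1}{- \frac{92}{5}}\right)^{2} = \left(- \frac{5}{92}\right)^{2} = \frac{25}{8464}$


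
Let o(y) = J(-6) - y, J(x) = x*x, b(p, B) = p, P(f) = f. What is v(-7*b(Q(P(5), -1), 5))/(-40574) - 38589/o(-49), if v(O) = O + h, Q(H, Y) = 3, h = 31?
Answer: -782855468/1724395 ≈ -453.99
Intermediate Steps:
v(O) = 31 + O (v(O) = O + 31 = 31 + O)
J(x) = x**2
o(y) = 36 - y (o(y) = (-6)**2 - y = 36 - y)
v(-7*b(Q(P(5), -1), 5))/(-40574) - 38589/o(-49) = (31 - 7*3)/(-40574) - 38589/(36 - 1*(-49)) = (31 - 21)*(-1/40574) - 38589/(36 + 49) = 10*(-1/40574) - 38589/85 = -5/20287 - 38589*1/85 = -5/20287 - 38589/85 = -782855468/1724395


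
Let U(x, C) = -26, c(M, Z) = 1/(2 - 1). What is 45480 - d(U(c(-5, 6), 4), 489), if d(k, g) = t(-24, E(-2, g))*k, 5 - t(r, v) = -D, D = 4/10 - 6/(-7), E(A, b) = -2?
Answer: 1597494/35 ≈ 45643.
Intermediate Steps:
c(M, Z) = 1 (c(M, Z) = 1/1 = 1)
D = 44/35 (D = 4*(1/10) - 6*(-1/7) = 2/5 + 6/7 = 44/35 ≈ 1.2571)
t(r, v) = 219/35 (t(r, v) = 5 - (-1)*44/35 = 5 - 1*(-44/35) = 5 + 44/35 = 219/35)
d(k, g) = 219*k/35
45480 - d(U(c(-5, 6), 4), 489) = 45480 - 219*(-26)/35 = 45480 - 1*(-5694/35) = 45480 + 5694/35 = 1597494/35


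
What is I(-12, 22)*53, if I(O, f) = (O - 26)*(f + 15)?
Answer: -74518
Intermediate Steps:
I(O, f) = (-26 + O)*(15 + f)
I(-12, 22)*53 = (-390 - 26*22 + 15*(-12) - 12*22)*53 = (-390 - 572 - 180 - 264)*53 = -1406*53 = -74518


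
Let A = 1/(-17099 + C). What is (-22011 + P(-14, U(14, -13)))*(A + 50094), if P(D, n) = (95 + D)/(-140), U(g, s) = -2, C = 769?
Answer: -2520873893285799/2286200 ≈ -1.1026e+9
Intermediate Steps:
A = -1/16330 (A = 1/(-17099 + 769) = 1/(-16330) = -1/16330 ≈ -6.1237e-5)
P(D, n) = -19/28 - D/140 (P(D, n) = (95 + D)*(-1/140) = -19/28 - D/140)
(-22011 + P(-14, U(14, -13)))*(A + 50094) = (-22011 + (-19/28 - 1/140*(-14)))*(-1/16330 + 50094) = (-22011 + (-19/28 + ⅒))*(818035019/16330) = (-22011 - 81/140)*(818035019/16330) = -3081621/140*818035019/16330 = -2520873893285799/2286200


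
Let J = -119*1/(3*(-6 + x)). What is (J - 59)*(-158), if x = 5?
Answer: 9164/3 ≈ 3054.7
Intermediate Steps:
J = 119/3 (J = -119*1/(3*(-6 + 5)) = -119/(3*(-1)) = -119/(-3) = -119*(-⅓) = 119/3 ≈ 39.667)
(J - 59)*(-158) = (119/3 - 59)*(-158) = -58/3*(-158) = 9164/3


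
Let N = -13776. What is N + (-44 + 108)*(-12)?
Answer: -14544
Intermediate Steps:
N + (-44 + 108)*(-12) = -13776 + (-44 + 108)*(-12) = -13776 + 64*(-12) = -13776 - 768 = -14544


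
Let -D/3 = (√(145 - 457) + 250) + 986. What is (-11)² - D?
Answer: 3829 + 6*I*√78 ≈ 3829.0 + 52.991*I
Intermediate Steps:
D = -3708 - 6*I*√78 (D = -3*((√(145 - 457) + 250) + 986) = -3*((√(-312) + 250) + 986) = -3*((2*I*√78 + 250) + 986) = -3*((250 + 2*I*√78) + 986) = -3*(1236 + 2*I*√78) = -3708 - 6*I*√78 ≈ -3708.0 - 52.991*I)
(-11)² - D = (-11)² - (-3708 - 6*I*√78) = 121 + (3708 + 6*I*√78) = 3829 + 6*I*√78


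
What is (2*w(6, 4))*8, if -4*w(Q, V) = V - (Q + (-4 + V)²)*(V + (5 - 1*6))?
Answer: 56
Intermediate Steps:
w(Q, V) = -V/4 + (-1 + V)*(Q + (-4 + V)²)/4 (w(Q, V) = -(V - (Q + (-4 + V)²)*(V + (5 - 1*6)))/4 = -(V - (Q + (-4 + V)²)*(V + (5 - 6)))/4 = -(V - (Q + (-4 + V)²)*(V - 1))/4 = -(V - (Q + (-4 + V)²)*(-1 + V))/4 = -(V - (-1 + V)*(Q + (-4 + V)²))/4 = -V/4 + (-1 + V)*(Q + (-4 + V)²)/4)
(2*w(6, 4))*8 = (2*(-¼*6 - ¼*4 - (-4 + 4)²/4 + (¼)*6*4 + (¼)*4*(-4 + 4)²))*8 = (2*(-3/2 - 1 - ¼*0² + 6 + (¼)*4*0²))*8 = (2*(-3/2 - 1 - ¼*0 + 6 + (¼)*4*0))*8 = (2*(-3/2 - 1 + 0 + 6 + 0))*8 = (2*(7/2))*8 = 7*8 = 56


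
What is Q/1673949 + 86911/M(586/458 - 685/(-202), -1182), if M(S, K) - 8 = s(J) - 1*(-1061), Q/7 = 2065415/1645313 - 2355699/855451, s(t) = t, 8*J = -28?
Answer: 409534599534063036544340/5020758584346489875997 ≈ 81.568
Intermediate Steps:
J = -7/2 (J = (1/8)*(-28) = -7/2 ≈ -3.5000)
Q = -14763006031354/1407484651163 (Q = 7*(2065415/1645313 - 2355699/855451) = 7*(-2109000861622/1407484651163) = -14763006031354/1407484651163 ≈ -10.489)
M(S, K) = 2131/2 (M(S, K) = 8 + (-7/2 - 1*(-1061)) = 8 + (-7/2 + 1061) = 8 + 2115/2 = 2131/2)
Q/1673949 + 86911/M(586/458 - 685/(-202), -1182) = -14763006031354/1407484651163/1673949 + 86911/(2131/2) = -14763006031354/1407484651163*1/1673949 + 86911*(2/2131) = -14763006031354/2356057524329652687 + 173822/2131 = 409534599534063036544340/5020758584346489875997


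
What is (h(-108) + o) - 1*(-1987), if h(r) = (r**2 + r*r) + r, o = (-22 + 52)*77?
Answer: 27517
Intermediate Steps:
o = 2310 (o = 30*77 = 2310)
h(r) = r + 2*r**2 (h(r) = (r**2 + r**2) + r = 2*r**2 + r = r + 2*r**2)
(h(-108) + o) - 1*(-1987) = (-108*(1 + 2*(-108)) + 2310) - 1*(-1987) = (-108*(1 - 216) + 2310) + 1987 = (-108*(-215) + 2310) + 1987 = (23220 + 2310) + 1987 = 25530 + 1987 = 27517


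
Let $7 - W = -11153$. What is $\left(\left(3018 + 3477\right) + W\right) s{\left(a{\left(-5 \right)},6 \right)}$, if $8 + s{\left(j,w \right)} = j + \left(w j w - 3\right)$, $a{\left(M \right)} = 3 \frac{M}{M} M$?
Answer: $-9992730$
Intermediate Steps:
$W = 11160$ ($W = 7 - -11153 = 7 + 11153 = 11160$)
$a{\left(M \right)} = 3 M$ ($a{\left(M \right)} = 3 \cdot 1 M = 3 M$)
$s{\left(j,w \right)} = -11 + j + j w^{2}$ ($s{\left(j,w \right)} = -8 + \left(j + \left(w j w - 3\right)\right) = -8 + \left(j + \left(j w w - 3\right)\right) = -8 + \left(j + \left(j w^{2} - 3\right)\right) = -8 + \left(j + \left(-3 + j w^{2}\right)\right) = -8 + \left(-3 + j + j w^{2}\right) = -11 + j + j w^{2}$)
$\left(\left(3018 + 3477\right) + W\right) s{\left(a{\left(-5 \right)},6 \right)} = \left(\left(3018 + 3477\right) + 11160\right) \left(-11 + 3 \left(-5\right) + 3 \left(-5\right) 6^{2}\right) = \left(6495 + 11160\right) \left(-11 - 15 - 540\right) = 17655 \left(-11 - 15 - 540\right) = 17655 \left(-566\right) = -9992730$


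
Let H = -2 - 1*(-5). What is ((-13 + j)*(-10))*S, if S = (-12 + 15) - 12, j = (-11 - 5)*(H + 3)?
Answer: -9810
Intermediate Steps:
H = 3 (H = -2 + 5 = 3)
j = -96 (j = (-11 - 5)*(3 + 3) = -16*6 = -96)
S = -9 (S = 3 - 12 = -9)
((-13 + j)*(-10))*S = ((-13 - 96)*(-10))*(-9) = -109*(-10)*(-9) = 1090*(-9) = -9810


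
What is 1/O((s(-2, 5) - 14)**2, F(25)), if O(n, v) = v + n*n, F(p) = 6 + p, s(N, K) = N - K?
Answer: 1/194512 ≈ 5.1411e-6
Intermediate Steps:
O(n, v) = v + n**2
1/O((s(-2, 5) - 14)**2, F(25)) = 1/((6 + 25) + (((-2 - 1*5) - 14)**2)**2) = 1/(31 + (((-2 - 5) - 14)**2)**2) = 1/(31 + ((-7 - 14)**2)**2) = 1/(31 + ((-21)**2)**2) = 1/(31 + 441**2) = 1/(31 + 194481) = 1/194512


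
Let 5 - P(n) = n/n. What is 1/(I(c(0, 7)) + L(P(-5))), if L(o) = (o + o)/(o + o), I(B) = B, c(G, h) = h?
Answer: ⅛ ≈ 0.12500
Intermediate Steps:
P(n) = 4 (P(n) = 5 - n/n = 5 - 1*1 = 5 - 1 = 4)
L(o) = 1 (L(o) = (2*o)/((2*o)) = (2*o)*(1/(2*o)) = 1)
1/(I(c(0, 7)) + L(P(-5))) = 1/(7 + 1) = 1/8 = ⅛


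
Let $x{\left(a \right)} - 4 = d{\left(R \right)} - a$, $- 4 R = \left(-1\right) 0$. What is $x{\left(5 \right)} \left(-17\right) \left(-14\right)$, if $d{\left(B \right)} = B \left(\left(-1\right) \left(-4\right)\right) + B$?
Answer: $-238$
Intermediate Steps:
$R = 0$ ($R = - \frac{\left(-1\right) 0}{4} = \left(- \frac{1}{4}\right) 0 = 0$)
$d{\left(B \right)} = 5 B$ ($d{\left(B \right)} = B 4 + B = 4 B + B = 5 B$)
$x{\left(a \right)} = 4 - a$ ($x{\left(a \right)} = 4 + \left(5 \cdot 0 - a\right) = 4 + \left(0 - a\right) = 4 - a$)
$x{\left(5 \right)} \left(-17\right) \left(-14\right) = \left(4 - 5\right) \left(-17\right) \left(-14\right) = \left(-1\right) \left(-17\right) \left(-14\right) = 17 \left(-14\right) = -238$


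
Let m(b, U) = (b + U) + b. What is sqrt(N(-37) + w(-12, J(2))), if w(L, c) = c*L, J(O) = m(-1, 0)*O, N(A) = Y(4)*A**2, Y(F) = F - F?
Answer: 4*sqrt(3) ≈ 6.9282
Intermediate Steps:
Y(F) = 0
m(b, U) = U + 2*b (m(b, U) = (U + b) + b = U + 2*b)
N(A) = 0 (N(A) = 0*A**2 = 0)
J(O) = -2*O (J(O) = (0 + 2*(-1))*O = (0 - 2)*O = -2*O)
w(L, c) = L*c
sqrt(N(-37) + w(-12, J(2))) = sqrt(0 - (-24)*2) = sqrt(0 - 12*(-4)) = sqrt(0 + 48) = sqrt(48) = 4*sqrt(3)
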